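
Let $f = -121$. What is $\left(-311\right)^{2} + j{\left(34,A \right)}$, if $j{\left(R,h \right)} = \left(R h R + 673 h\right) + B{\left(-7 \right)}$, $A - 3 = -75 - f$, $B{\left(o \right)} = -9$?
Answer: $186333$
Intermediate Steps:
$A = 49$ ($A = 3 - -46 = 3 + \left(-75 + 121\right) = 3 + 46 = 49$)
$j{\left(R,h \right)} = -9 + 673 h + h R^{2}$ ($j{\left(R,h \right)} = \left(R h R + 673 h\right) - 9 = \left(h R^{2} + 673 h\right) - 9 = \left(673 h + h R^{2}\right) - 9 = -9 + 673 h + h R^{2}$)
$\left(-311\right)^{2} + j{\left(34,A \right)} = \left(-311\right)^{2} + \left(-9 + 673 \cdot 49 + 49 \cdot 34^{2}\right) = 96721 + \left(-9 + 32977 + 49 \cdot 1156\right) = 96721 + \left(-9 + 32977 + 56644\right) = 96721 + 89612 = 186333$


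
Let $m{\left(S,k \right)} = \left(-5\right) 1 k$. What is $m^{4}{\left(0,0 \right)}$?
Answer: $0$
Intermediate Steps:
$m{\left(S,k \right)} = - 5 k$
$m^{4}{\left(0,0 \right)} = \left(\left(-5\right) 0\right)^{4} = 0^{4} = 0$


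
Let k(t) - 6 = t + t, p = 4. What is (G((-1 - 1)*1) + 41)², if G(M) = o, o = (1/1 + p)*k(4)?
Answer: 12321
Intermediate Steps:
k(t) = 6 + 2*t (k(t) = 6 + (t + t) = 6 + 2*t)
o = 70 (o = (1/1 + 4)*(6 + 2*4) = (1 + 4)*(6 + 8) = 5*14 = 70)
G(M) = 70
(G((-1 - 1)*1) + 41)² = (70 + 41)² = 111² = 12321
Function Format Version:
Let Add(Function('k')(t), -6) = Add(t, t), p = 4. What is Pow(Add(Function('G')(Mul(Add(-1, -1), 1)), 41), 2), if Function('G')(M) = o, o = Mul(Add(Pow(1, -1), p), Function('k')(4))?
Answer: 12321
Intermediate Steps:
Function('k')(t) = Add(6, Mul(2, t)) (Function('k')(t) = Add(6, Add(t, t)) = Add(6, Mul(2, t)))
o = 70 (o = Mul(Add(Pow(1, -1), 4), Add(6, Mul(2, 4))) = Mul(Add(1, 4), Add(6, 8)) = Mul(5, 14) = 70)
Function('G')(M) = 70
Pow(Add(Function('G')(Mul(Add(-1, -1), 1)), 41), 2) = Pow(Add(70, 41), 2) = Pow(111, 2) = 12321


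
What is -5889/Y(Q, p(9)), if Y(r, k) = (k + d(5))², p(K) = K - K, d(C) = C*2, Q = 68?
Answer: -5889/100 ≈ -58.890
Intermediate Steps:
d(C) = 2*C
p(K) = 0
Y(r, k) = (10 + k)² (Y(r, k) = (k + 2*5)² = (k + 10)² = (10 + k)²)
-5889/Y(Q, p(9)) = -5889/(10 + 0)² = -5889/(10²) = -5889/100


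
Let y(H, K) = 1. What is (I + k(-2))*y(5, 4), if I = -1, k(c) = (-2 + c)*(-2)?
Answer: 7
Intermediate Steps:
k(c) = 4 - 2*c
(I + k(-2))*y(5, 4) = (-1 + (4 - 2*(-2)))*1 = (-1 + (4 + 4))*1 = (-1 + 8)*1 = 7*1 = 7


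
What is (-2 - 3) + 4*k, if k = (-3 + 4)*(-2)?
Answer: -13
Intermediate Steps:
k = -2 (k = 1*(-2) = -2)
(-2 - 3) + 4*k = (-2 - 3) + 4*(-2) = -5 - 8 = -13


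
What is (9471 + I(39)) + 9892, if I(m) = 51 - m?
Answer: 19375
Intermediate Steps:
(9471 + I(39)) + 9892 = (9471 + (51 - 1*39)) + 9892 = (9471 + (51 - 39)) + 9892 = (9471 + 12) + 9892 = 9483 + 9892 = 19375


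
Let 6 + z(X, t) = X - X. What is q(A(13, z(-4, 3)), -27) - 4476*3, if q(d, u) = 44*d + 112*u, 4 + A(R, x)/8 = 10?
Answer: -14340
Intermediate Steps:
z(X, t) = -6 (z(X, t) = -6 + (X - X) = -6 + 0 = -6)
A(R, x) = 48 (A(R, x) = -32 + 8*10 = -32 + 80 = 48)
q(A(13, z(-4, 3)), -27) - 4476*3 = (44*48 + 112*(-27)) - 4476*3 = (2112 - 3024) - 1*13428 = -912 - 13428 = -14340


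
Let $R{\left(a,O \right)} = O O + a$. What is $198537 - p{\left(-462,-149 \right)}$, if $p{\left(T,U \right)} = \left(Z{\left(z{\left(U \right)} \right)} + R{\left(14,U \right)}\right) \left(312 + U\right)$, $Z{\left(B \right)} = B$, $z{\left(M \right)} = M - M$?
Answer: $-3422508$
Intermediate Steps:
$z{\left(M \right)} = 0$
$R{\left(a,O \right)} = a + O^{2}$ ($R{\left(a,O \right)} = O^{2} + a = a + O^{2}$)
$p{\left(T,U \right)} = \left(14 + U^{2}\right) \left(312 + U\right)$ ($p{\left(T,U \right)} = \left(0 + \left(14 + U^{2}\right)\right) \left(312 + U\right) = \left(14 + U^{2}\right) \left(312 + U\right)$)
$198537 - p{\left(-462,-149 \right)} = 198537 - \left(4368 + 312 \left(-149\right)^{2} - 149 \left(14 + \left(-149\right)^{2}\right)\right) = 198537 - \left(4368 + 312 \cdot 22201 - 149 \left(14 + 22201\right)\right) = 198537 - \left(4368 + 6926712 - 3310035\right) = 198537 - 3621045 = -3422508$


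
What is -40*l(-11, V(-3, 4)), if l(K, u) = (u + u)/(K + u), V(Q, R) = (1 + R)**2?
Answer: -1000/7 ≈ -142.86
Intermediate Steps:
l(K, u) = 2*u/(K + u) (l(K, u) = (2*u)/(K + u) = 2*u/(K + u))
-40*l(-11, V(-3, 4)) = -80*(1 + 4)**2/(-11 + (1 + 4)**2) = -80*5**2/(-11 + 5**2) = -80*25/(-11 + 25) = -80*25/14 = -40*25/7 = -1000/7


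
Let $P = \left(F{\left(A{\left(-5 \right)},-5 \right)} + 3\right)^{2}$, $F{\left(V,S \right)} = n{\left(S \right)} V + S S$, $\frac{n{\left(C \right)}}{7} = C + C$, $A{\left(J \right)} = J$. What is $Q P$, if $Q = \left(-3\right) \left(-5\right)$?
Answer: $2143260$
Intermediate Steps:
$n{\left(C \right)} = 14 C$ ($n{\left(C \right)} = 7 \left(C + C\right) = 7 \cdot 2 C = 14 C$)
$F{\left(V,S \right)} = S^{2} + 14 S V$ ($F{\left(V,S \right)} = 14 S V + S S = 14 S V + S^{2} = S^{2} + 14 S V$)
$P = 142884$ ($P = \left(- 5 \left(-5 + 14 \left(-5\right)\right) + 3\right)^{2} = \left(- 5 \left(-5 - 70\right) + 3\right)^{2} = \left(\left(-5\right) \left(-75\right) + 3\right)^{2} = \left(375 + 3\right)^{2} = 378^{2} = 142884$)
$Q = 15$
$Q P = 15 \cdot 142884 = 2143260$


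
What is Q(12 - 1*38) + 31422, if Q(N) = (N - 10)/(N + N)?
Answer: 408495/13 ≈ 31423.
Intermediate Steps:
Q(N) = (-10 + N)/(2*N) (Q(N) = (-10 + N)/((2*N)) = (-10 + N)*(1/(2*N)) = (-10 + N)/(2*N))
Q(12 - 1*38) + 31422 = (-10 + (12 - 1*38))/(2*(12 - 1*38)) + 31422 = (-10 + (12 - 38))/(2*(12 - 38)) + 31422 = (½)*(-10 - 26)/(-26) + 31422 = (½)*(-1/26)*(-36) + 31422 = 9/13 + 31422 = 408495/13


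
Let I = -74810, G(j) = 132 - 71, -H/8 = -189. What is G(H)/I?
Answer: -61/74810 ≈ -0.00081540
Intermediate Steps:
H = 1512 (H = -8*(-189) = 1512)
G(j) = 61
G(H)/I = 61/(-74810) = 61*(-1/74810) = -61/74810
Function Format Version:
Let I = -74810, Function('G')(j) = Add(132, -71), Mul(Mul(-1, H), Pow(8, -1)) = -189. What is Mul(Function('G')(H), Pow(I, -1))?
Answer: Rational(-61, 74810) ≈ -0.00081540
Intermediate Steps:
H = 1512 (H = Mul(-8, -189) = 1512)
Function('G')(j) = 61
Mul(Function('G')(H), Pow(I, -1)) = Mul(61, Pow(-74810, -1)) = Mul(61, Rational(-1, 74810)) = Rational(-61, 74810)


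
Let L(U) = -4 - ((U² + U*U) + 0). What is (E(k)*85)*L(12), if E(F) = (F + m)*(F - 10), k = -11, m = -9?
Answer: -10424400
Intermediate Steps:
E(F) = (-10 + F)*(-9 + F) (E(F) = (F - 9)*(F - 10) = (-9 + F)*(-10 + F) = (-10 + F)*(-9 + F))
L(U) = -4 - 2*U² (L(U) = -4 - ((U² + U²) + 0) = -4 - (2*U² + 0) = -4 - 2*U²)
(E(k)*85)*L(12) = ((90 + (-11)² - 19*(-11))*85)*(-4 - 2*12²) = ((90 + 121 + 209)*85)*(-4 - 2*144) = (420*85)*(-4 - 288) = 35700*(-292) = -10424400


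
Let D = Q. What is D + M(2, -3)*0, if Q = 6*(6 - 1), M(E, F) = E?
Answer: 30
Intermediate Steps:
Q = 30 (Q = 6*5 = 30)
D = 30
D + M(2, -3)*0 = 30 + 2*0 = 30 + 0 = 30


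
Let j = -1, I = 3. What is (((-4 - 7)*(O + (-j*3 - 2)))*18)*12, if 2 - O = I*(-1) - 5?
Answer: -26136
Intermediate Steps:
O = 10 (O = 2 - (3*(-1) - 5) = 2 - (-3 - 5) = 2 - 1*(-8) = 2 + 8 = 10)
(((-4 - 7)*(O + (-j*3 - 2)))*18)*12 = (((-4 - 7)*(10 + (-(-1)*3 - 2)))*18)*12 = (-11*(10 + (-1*(-3) - 2))*18)*12 = (-11*(10 + (3 - 2))*18)*12 = (-11*(10 + 1)*18)*12 = (-11*11*18)*12 = -121*18*12 = -2178*12 = -26136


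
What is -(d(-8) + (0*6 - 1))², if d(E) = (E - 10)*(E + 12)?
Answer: -5329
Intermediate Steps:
d(E) = (-10 + E)*(12 + E)
-(d(-8) + (0*6 - 1))² = -((-120 + (-8)² + 2*(-8)) + (0*6 - 1))² = -((-120 + 64 - 16) + (0 - 1))² = -(-72 - 1)² = -1*(-73)² = -1*5329 = -5329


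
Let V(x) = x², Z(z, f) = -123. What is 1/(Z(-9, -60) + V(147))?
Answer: 1/21486 ≈ 4.6542e-5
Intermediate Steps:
1/(Z(-9, -60) + V(147)) = 1/(-123 + 147²) = 1/(-123 + 21609) = 1/21486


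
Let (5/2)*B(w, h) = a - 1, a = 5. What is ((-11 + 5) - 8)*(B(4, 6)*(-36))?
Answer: 4032/5 ≈ 806.40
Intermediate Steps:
B(w, h) = 8/5 (B(w, h) = 2*(5 - 1)/5 = (⅖)*4 = 8/5)
((-11 + 5) - 8)*(B(4, 6)*(-36)) = ((-11 + 5) - 8)*((8/5)*(-36)) = (-6 - 8)*(-288/5) = -14*(-288/5) = 4032/5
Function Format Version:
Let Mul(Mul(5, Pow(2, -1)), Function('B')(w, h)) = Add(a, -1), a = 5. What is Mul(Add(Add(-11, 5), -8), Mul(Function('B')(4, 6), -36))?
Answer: Rational(4032, 5) ≈ 806.40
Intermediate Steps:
Function('B')(w, h) = Rational(8, 5) (Function('B')(w, h) = Mul(Rational(2, 5), Add(5, -1)) = Mul(Rational(2, 5), 4) = Rational(8, 5))
Mul(Add(Add(-11, 5), -8), Mul(Function('B')(4, 6), -36)) = Mul(Add(Add(-11, 5), -8), Mul(Rational(8, 5), -36)) = Mul(Add(-6, -8), Rational(-288, 5)) = Mul(-14, Rational(-288, 5)) = Rational(4032, 5)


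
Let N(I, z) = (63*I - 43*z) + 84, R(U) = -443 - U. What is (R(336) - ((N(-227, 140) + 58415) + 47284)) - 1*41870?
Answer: -128111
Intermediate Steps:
N(I, z) = 84 - 43*z + 63*I (N(I, z) = (-43*z + 63*I) + 84 = 84 - 43*z + 63*I)
(R(336) - ((N(-227, 140) + 58415) + 47284)) - 1*41870 = ((-443 - 1*336) - (((84 - 43*140 + 63*(-227)) + 58415) + 47284)) - 1*41870 = ((-443 - 336) - (((84 - 6020 - 14301) + 58415) + 47284)) - 41870 = (-779 - ((-20237 + 58415) + 47284)) - 41870 = (-779 - (38178 + 47284)) - 41870 = (-779 - 1*85462) - 41870 = (-779 - 85462) - 41870 = -86241 - 41870 = -128111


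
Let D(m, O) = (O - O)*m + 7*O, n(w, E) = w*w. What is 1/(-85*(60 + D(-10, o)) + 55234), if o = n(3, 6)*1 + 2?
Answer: 1/43589 ≈ 2.2942e-5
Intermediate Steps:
n(w, E) = w**2
o = 11 (o = 3**2*1 + 2 = 9*1 + 2 = 9 + 2 = 11)
D(m, O) = 7*O (D(m, O) = 0*m + 7*O = 0 + 7*O = 7*O)
1/(-85*(60 + D(-10, o)) + 55234) = 1/(-85*(60 + 7*11) + 55234) = 1/(-85*(60 + 77) + 55234) = 1/(-85*137 + 55234) = 1/(-11645 + 55234) = 1/43589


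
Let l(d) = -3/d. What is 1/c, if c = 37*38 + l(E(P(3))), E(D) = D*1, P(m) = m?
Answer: 1/1405 ≈ 0.00071174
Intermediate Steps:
E(D) = D
c = 1405 (c = 37*38 - 3/3 = 1406 - 3*⅓ = 1406 - 1 = 1405)
1/c = 1/1405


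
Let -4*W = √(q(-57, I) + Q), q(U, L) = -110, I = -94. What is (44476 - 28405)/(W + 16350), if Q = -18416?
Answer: 2102086800/2138589263 + 32142*I*√18526/2138589263 ≈ 0.98293 + 0.0020457*I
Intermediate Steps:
W = -I*√18526/4 (W = -√(-110 - 18416)/4 = -I*√18526/4 ≈ -34.028*I)
(44476 - 28405)/(W + 16350) = (44476 - 28405)/(-I*√18526/4 + 16350) = 16071/(16350 - I*√18526/4)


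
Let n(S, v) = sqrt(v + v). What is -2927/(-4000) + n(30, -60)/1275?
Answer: 2927/4000 + 2*I*sqrt(30)/1275 ≈ 0.73175 + 0.0085917*I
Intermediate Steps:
n(S, v) = sqrt(2)*sqrt(v) (n(S, v) = sqrt(2*v) = sqrt(2)*sqrt(v))
-2927/(-4000) + n(30, -60)/1275 = -2927/(-4000) + (sqrt(2)*sqrt(-60))/1275 = -2927*(-1/4000) + (sqrt(2)*(2*I*sqrt(15)))*(1/1275) = 2927/4000 + (2*I*sqrt(30))*(1/1275) = 2927/4000 + 2*I*sqrt(30)/1275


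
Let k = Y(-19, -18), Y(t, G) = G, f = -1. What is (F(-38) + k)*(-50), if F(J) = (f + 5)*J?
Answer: 8500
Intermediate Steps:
k = -18
F(J) = 4*J (F(J) = (-1 + 5)*J = 4*J)
(F(-38) + k)*(-50) = (4*(-38) - 18)*(-50) = (-152 - 18)*(-50) = -170*(-50) = 8500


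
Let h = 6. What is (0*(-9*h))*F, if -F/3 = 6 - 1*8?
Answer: 0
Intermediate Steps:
F = 6 (F = -3*(6 - 1*8) = -3*(6 - 8) = -3*(-2) = 6)
(0*(-9*h))*F = (0*(-9*6))*6 = (0*(-54))*6 = 0*6 = 0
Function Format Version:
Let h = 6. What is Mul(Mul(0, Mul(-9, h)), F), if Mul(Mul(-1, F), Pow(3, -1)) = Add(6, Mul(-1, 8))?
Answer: 0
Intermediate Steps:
F = 6 (F = Mul(-3, Add(6, Mul(-1, 8))) = Mul(-3, Add(6, -8)) = Mul(-3, -2) = 6)
Mul(Mul(0, Mul(-9, h)), F) = Mul(Mul(0, Mul(-9, 6)), 6) = Mul(Mul(0, -54), 6) = Mul(0, 6) = 0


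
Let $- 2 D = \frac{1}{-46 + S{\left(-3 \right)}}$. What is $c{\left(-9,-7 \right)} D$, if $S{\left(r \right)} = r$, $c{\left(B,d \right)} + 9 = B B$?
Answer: $\frac{36}{49} \approx 0.73469$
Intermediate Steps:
$c{\left(B,d \right)} = -9 + B^{2}$ ($c{\left(B,d \right)} = -9 + B B = -9 + B^{2}$)
$D = \frac{1}{98}$ ($D = - \frac{1}{2 \left(-46 - 3\right)} = - \frac{1}{2 \left(-49\right)} = \left(- \frac{1}{2}\right) \left(- \frac{1}{49}\right) = \frac{1}{98} \approx 0.010204$)
$c{\left(-9,-7 \right)} D = \left(-9 + \left(-9\right)^{2}\right) \frac{1}{98} = \left(-9 + 81\right) \frac{1}{98} = 72 \cdot \frac{1}{98} = \frac{36}{49}$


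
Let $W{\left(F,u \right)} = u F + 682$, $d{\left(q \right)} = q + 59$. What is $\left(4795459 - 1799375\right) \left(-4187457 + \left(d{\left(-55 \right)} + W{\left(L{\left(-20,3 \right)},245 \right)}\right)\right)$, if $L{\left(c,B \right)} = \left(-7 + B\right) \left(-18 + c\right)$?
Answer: $-12432343436604$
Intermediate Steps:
$L{\left(c,B \right)} = \left(-18 + c\right) \left(-7 + B\right)$
$d{\left(q \right)} = 59 + q$
$W{\left(F,u \right)} = 682 + F u$ ($W{\left(F,u \right)} = F u + 682 = 682 + F u$)
$\left(4795459 - 1799375\right) \left(-4187457 + \left(d{\left(-55 \right)} + W{\left(L{\left(-20,3 \right)},245 \right)}\right)\right) = \left(4795459 - 1799375\right) \left(-4187457 + \left(\left(59 - 55\right) + \left(682 + \left(126 - 54 - -140 + 3 \left(-20\right)\right) 245\right)\right)\right) = 2996084 \left(-4187457 + \left(4 + \left(682 + \left(126 - 54 + 140 - 60\right) 245\right)\right)\right) = 2996084 \left(-4187457 + \left(4 + \left(682 + 152 \cdot 245\right)\right)\right) = 2996084 \left(-4187457 + \left(4 + \left(682 + 37240\right)\right)\right) = 2996084 \left(-4187457 + \left(4 + 37922\right)\right) = 2996084 \left(-4187457 + 37926\right) = 2996084 \left(-4149531\right) = -12432343436604$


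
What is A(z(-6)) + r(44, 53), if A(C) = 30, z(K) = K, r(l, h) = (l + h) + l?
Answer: 171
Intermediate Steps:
r(l, h) = h + 2*l (r(l, h) = (h + l) + l = h + 2*l)
A(z(-6)) + r(44, 53) = 30 + (53 + 2*44) = 30 + (53 + 88) = 30 + 141 = 171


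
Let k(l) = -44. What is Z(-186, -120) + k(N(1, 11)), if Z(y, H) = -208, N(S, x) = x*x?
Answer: -252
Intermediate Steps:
N(S, x) = x²
Z(-186, -120) + k(N(1, 11)) = -208 - 44 = -252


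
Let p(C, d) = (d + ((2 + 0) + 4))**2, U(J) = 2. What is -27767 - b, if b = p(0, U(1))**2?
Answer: -31863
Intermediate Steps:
p(C, d) = (6 + d)**2 (p(C, d) = (d + (2 + 4))**2 = (d + 6)**2 = (6 + d)**2)
b = 4096 (b = ((6 + 2)**2)**2 = (8**2)**2 = 64**2 = 4096)
-27767 - b = -27767 - 1*4096 = -27767 - 4096 = -31863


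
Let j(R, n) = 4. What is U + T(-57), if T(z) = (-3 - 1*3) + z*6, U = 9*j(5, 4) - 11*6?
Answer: -378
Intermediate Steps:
U = -30 (U = 9*4 - 11*6 = 36 - 66 = -30)
T(z) = -6 + 6*z (T(z) = (-3 - 3) + 6*z = -6 + 6*z)
U + T(-57) = -30 + (-6 + 6*(-57)) = -30 + (-6 - 342) = -30 - 348 = -378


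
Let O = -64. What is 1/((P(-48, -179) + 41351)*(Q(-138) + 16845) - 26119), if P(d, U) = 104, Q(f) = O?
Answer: 1/695630236 ≈ 1.4375e-9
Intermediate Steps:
Q(f) = -64
1/((P(-48, -179) + 41351)*(Q(-138) + 16845) - 26119) = 1/((104 + 41351)*(-64 + 16845) - 26119) = 1/(41455*16781 - 26119) = 1/(695656355 - 26119) = 1/695630236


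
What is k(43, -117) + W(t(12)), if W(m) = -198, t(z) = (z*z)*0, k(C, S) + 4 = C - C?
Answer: -202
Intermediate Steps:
k(C, S) = -4 (k(C, S) = -4 + (C - C) = -4 + 0 = -4)
t(z) = 0 (t(z) = z²*0 = 0)
k(43, -117) + W(t(12)) = -4 - 198 = -202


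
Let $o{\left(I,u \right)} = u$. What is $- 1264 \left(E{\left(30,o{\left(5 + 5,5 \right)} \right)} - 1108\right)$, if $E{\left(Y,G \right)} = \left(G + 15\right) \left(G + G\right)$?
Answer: $1147712$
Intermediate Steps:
$E{\left(Y,G \right)} = 2 G \left(15 + G\right)$ ($E{\left(Y,G \right)} = \left(15 + G\right) 2 G = 2 G \left(15 + G\right)$)
$- 1264 \left(E{\left(30,o{\left(5 + 5,5 \right)} \right)} - 1108\right) = - 1264 \left(2 \cdot 5 \left(15 + 5\right) - 1108\right) = - 1264 \left(2 \cdot 5 \cdot 20 - 1108\right) = - 1264 \left(200 - 1108\right) = \left(-1264\right) \left(-908\right) = 1147712$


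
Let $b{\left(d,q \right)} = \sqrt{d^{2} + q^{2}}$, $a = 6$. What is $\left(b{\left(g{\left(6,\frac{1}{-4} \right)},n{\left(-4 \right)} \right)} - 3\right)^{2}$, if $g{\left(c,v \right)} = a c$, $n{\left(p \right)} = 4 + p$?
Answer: $1089$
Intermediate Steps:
$g{\left(c,v \right)} = 6 c$
$\left(b{\left(g{\left(6,\frac{1}{-4} \right)},n{\left(-4 \right)} \right)} - 3\right)^{2} = \left(\sqrt{\left(6 \cdot 6\right)^{2} + \left(4 - 4\right)^{2}} - 3\right)^{2} = \left(\sqrt{36^{2} + 0^{2}} - 3\right)^{2} = \left(\sqrt{1296 + 0} - 3\right)^{2} = \left(\sqrt{1296} - 3\right)^{2} = \left(36 - 3\right)^{2} = 33^{2} = 1089$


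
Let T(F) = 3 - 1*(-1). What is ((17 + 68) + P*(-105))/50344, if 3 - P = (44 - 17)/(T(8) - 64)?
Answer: -1109/201376 ≈ -0.0055071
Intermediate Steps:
T(F) = 4 (T(F) = 3 + 1 = 4)
P = 69/20 (P = 3 - (44 - 17)/(4 - 64) = 3 - 27/(-60) = 3 - 27*(-1)/60 = 3 - 1*(-9/20) = 3 + 9/20 = 69/20 ≈ 3.4500)
((17 + 68) + P*(-105))/50344 = ((17 + 68) + (69/20)*(-105))/50344 = (85 - 1449/4)*(1/50344) = -1109/4*1/50344 = -1109/201376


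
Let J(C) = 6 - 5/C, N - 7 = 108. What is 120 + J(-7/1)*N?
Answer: 6245/7 ≈ 892.14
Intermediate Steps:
N = 115 (N = 7 + 108 = 115)
J(C) = 6 - 5/C
120 + J(-7/1)*N = 120 + (6 - 5/((-7/1)))*115 = 120 + (6 - 5/((-7*1)))*115 = 120 + (6 - 5/(-7))*115 = 120 + (6 - 5*(-⅐))*115 = 120 + (6 + 5/7)*115 = 120 + (47/7)*115 = 120 + 5405/7 = 6245/7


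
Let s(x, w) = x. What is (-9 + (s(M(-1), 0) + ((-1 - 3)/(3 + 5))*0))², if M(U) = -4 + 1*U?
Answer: 196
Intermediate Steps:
M(U) = -4 + U
(-9 + (s(M(-1), 0) + ((-1 - 3)/(3 + 5))*0))² = (-9 + ((-4 - 1) + ((-1 - 3)/(3 + 5))*0))² = (-9 + (-5 - 4/8*0))² = (-9 + (-5 - 4*⅛*0))² = (-9 + (-5 - ½*0))² = (-9 + (-5 + 0))² = (-9 - 5)² = (-14)² = 196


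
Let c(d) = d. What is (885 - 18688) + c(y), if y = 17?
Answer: -17786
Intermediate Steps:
(885 - 18688) + c(y) = (885 - 18688) + 17 = -17803 + 17 = -17786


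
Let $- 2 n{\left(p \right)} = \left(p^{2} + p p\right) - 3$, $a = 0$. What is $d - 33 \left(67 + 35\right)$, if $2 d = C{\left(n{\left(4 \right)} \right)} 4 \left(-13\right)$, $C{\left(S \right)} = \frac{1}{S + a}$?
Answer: $- \frac{97562}{29} \approx -3364.2$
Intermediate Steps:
$n{\left(p \right)} = \frac{3}{2} - p^{2}$ ($n{\left(p \right)} = - \frac{\left(p^{2} + p p\right) - 3}{2} = - \frac{\left(p^{2} + p^{2}\right) - 3}{2} = - \frac{2 p^{2} - 3}{2} = - \frac{-3 + 2 p^{2}}{2} = \frac{3}{2} - p^{2}$)
$C{\left(S \right)} = \frac{1}{S}$ ($C{\left(S \right)} = \frac{1}{S + 0} = \frac{1}{S}$)
$d = \frac{52}{29}$ ($d = \frac{\frac{1}{\frac{3}{2} - 4^{2}} \cdot 4 \left(-13\right)}{2} = \frac{\frac{1}{\frac{3}{2} - 16} \cdot 4 \left(-13\right)}{2} = \frac{\frac{1}{- \frac{29}{2}} \cdot 4 \left(-13\right)}{2} = \frac{\left(- \frac{2}{29}\right) 4 \left(-13\right)}{2} = \frac{\left(- \frac{8}{29}\right) \left(-13\right)}{2} = \frac{1}{2} \cdot \frac{104}{29} = \frac{52}{29} \approx 1.7931$)
$d - 33 \left(67 + 35\right) = \frac{52}{29} - 33 \left(67 + 35\right) = \frac{52}{29} - 33 \cdot 102 = \frac{52}{29} - 3366 = - \frac{97562}{29}$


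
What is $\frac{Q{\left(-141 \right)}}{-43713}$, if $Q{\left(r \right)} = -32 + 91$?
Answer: $- \frac{59}{43713} \approx -0.0013497$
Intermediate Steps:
$Q{\left(r \right)} = 59$
$\frac{Q{\left(-141 \right)}}{-43713} = \frac{59}{-43713} = 59 \left(- \frac{1}{43713}\right) = - \frac{59}{43713}$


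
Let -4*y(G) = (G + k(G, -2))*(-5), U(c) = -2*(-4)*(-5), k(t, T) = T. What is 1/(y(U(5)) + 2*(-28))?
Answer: -2/217 ≈ -0.0092166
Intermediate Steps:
U(c) = -40 (U(c) = 8*(-5) = -40)
y(G) = -5/2 + 5*G/4 (y(G) = -(G - 2)*(-5)/4 = -(-2 + G)*(-5)/4 = -(10 - 5*G)/4 = -5/2 + 5*G/4)
1/(y(U(5)) + 2*(-28)) = 1/((-5/2 + (5/4)*(-40)) + 2*(-28)) = 1/((-5/2 - 50) - 56) = 1/(-105/2 - 56) = 1/(-217/2) = -2/217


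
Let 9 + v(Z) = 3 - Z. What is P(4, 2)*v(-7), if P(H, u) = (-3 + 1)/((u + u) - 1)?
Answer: -⅔ ≈ -0.66667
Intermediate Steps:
P(H, u) = -2/(-1 + 2*u) (P(H, u) = -2/(2*u - 1) = -2/(-1 + 2*u))
v(Z) = -6 - Z (v(Z) = -9 + (3 - Z) = -6 - Z)
P(4, 2)*v(-7) = (-2/(-1 + 2*2))*(-6 - 1*(-7)) = (-2/(-1 + 4))*(-6 + 7) = -2/3*1 = -2*⅓*1 = -⅔*1 = -⅔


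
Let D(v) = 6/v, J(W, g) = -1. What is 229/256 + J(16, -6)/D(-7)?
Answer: 1583/768 ≈ 2.0612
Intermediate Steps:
229/256 + J(16, -6)/D(-7) = 229/256 - 1/(6/(-7)) = 229*(1/256) - 1/(6*(-1/7)) = 229/256 - 1/(-6/7) = 229/256 - 1*(-7/6) = 229/256 + 7/6 = 1583/768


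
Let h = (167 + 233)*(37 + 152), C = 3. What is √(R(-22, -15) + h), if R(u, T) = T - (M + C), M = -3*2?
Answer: 2*√18897 ≈ 274.93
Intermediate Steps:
h = 75600 (h = 400*189 = 75600)
M = -6
R(u, T) = 3 + T (R(u, T) = T - (-6 + 3) = T - 1*(-3) = T + 3 = 3 + T)
√(R(-22, -15) + h) = √((3 - 15) + 75600) = √(-12 + 75600) = √75588 = 2*√18897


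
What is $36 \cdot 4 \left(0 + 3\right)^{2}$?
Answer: $1296$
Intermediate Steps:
$36 \cdot 4 \left(0 + 3\right)^{2} = 144 \cdot 3^{2} = 144 \cdot 9 = 1296$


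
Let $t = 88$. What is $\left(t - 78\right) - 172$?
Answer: $-162$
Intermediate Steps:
$\left(t - 78\right) - 172 = \left(88 - 78\right) - 172 = 10 - 172 = -162$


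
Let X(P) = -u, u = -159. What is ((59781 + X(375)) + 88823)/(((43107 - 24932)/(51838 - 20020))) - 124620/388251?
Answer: 612574054549378/2352153975 ≈ 2.6043e+5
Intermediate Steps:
X(P) = 159 (X(P) = -1*(-159) = 159)
((59781 + X(375)) + 88823)/(((43107 - 24932)/(51838 - 20020))) - 124620/388251 = ((59781 + 159) + 88823)/(((43107 - 24932)/(51838 - 20020))) - 124620/388251 = (59940 + 88823)/((18175/31818)) - 124620*1/388251 = 148763/((18175*(1/31818))) - 41540/129417 = 148763/(18175/31818) - 41540/129417 = 148763*(31818/18175) - 41540/129417 = 4733341134/18175 - 41540/129417 = 612574054549378/2352153975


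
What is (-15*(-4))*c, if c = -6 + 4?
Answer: -120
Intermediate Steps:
c = -2
(-15*(-4))*c = -15*(-4)*(-2) = 60*(-2) = -120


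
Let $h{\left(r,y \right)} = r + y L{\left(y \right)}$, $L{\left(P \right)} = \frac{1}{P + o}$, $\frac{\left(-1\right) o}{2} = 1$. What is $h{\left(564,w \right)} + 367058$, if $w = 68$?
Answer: $\frac{12131560}{33} \approx 3.6762 \cdot 10^{5}$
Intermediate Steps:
$o = -2$ ($o = \left(-2\right) 1 = -2$)
$L{\left(P \right)} = \frac{1}{-2 + P}$ ($L{\left(P \right)} = \frac{1}{P - 2} = \frac{1}{-2 + P}$)
$h{\left(r,y \right)} = r + \frac{y}{-2 + y}$
$h{\left(564,w \right)} + 367058 = \frac{68 + 564 \left(-2 + 68\right)}{-2 + 68} + 367058 = \frac{68 + 564 \cdot 66}{66} + 367058 = \frac{68 + 37224}{66} + 367058 = \frac{1}{66} \cdot 37292 + 367058 = \frac{18646}{33} + 367058 = \frac{12131560}{33}$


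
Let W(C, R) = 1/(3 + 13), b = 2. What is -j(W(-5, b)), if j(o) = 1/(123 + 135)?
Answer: -1/258 ≈ -0.0038760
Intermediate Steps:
W(C, R) = 1/16
j(o) = 1/258
-j(W(-5, b)) = -1*1/258 = -1/258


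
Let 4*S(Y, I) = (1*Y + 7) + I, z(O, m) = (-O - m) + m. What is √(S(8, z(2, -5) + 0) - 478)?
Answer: 3*I*√211/2 ≈ 21.789*I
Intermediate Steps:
z(O, m) = -O
S(Y, I) = 7/4 + I/4 + Y/4 (S(Y, I) = ((1*Y + 7) + I)/4 = ((Y + 7) + I)/4 = ((7 + Y) + I)/4 = (7 + I + Y)/4 = 7/4 + I/4 + Y/4)
√(S(8, z(2, -5) + 0) - 478) = √((7/4 + (-1*2 + 0)/4 + (¼)*8) - 478) = √((7/4 + (-2 + 0)/4 + 2) - 478) = √((7/4 + (¼)*(-2) + 2) - 478) = √((7/4 - ½ + 2) - 478) = √(13/4 - 478) = √(-1899/4) = 3*I*√211/2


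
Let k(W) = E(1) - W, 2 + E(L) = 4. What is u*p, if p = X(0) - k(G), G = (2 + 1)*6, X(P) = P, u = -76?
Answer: -1216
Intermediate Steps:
E(L) = 2 (E(L) = -2 + 4 = 2)
G = 18 (G = 3*6 = 18)
k(W) = 2 - W
p = 16 (p = 0 - (2 - 1*18) = 0 - (2 - 18) = 0 - 1*(-16) = 0 + 16 = 16)
u*p = -76*16 = -1216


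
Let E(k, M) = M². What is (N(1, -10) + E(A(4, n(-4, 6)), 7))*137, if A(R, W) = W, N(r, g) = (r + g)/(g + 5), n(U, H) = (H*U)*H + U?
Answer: 34798/5 ≈ 6959.6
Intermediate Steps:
n(U, H) = U + U*H² (n(U, H) = U*H² + U = U + U*H²)
N(r, g) = (g + r)/(5 + g)
(N(1, -10) + E(A(4, n(-4, 6)), 7))*137 = ((-10 + 1)/(5 - 10) + 7²)*137 = (-9/(-5) + 49)*137 = (-⅕*(-9) + 49)*137 = (9/5 + 49)*137 = (254/5)*137 = 34798/5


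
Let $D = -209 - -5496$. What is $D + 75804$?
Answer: $81091$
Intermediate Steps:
$D = 5287$ ($D = -209 + 5496 = 5287$)
$D + 75804 = 5287 + 75804 = 81091$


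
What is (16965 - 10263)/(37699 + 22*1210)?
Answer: 6702/64319 ≈ 0.10420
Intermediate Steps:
(16965 - 10263)/(37699 + 22*1210) = 6702/(37699 + 26620) = 6702/64319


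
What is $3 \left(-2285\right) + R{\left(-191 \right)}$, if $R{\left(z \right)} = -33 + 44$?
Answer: $-6844$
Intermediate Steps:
$R{\left(z \right)} = 11$
$3 \left(-2285\right) + R{\left(-191 \right)} = 3 \left(-2285\right) + 11 = -6855 + 11 = -6844$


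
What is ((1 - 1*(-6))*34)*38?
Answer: 9044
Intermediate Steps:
((1 - 1*(-6))*34)*38 = ((1 + 6)*34)*38 = (7*34)*38 = 238*38 = 9044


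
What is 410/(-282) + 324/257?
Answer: -7001/36237 ≈ -0.19320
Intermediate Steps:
410/(-282) + 324/257 = 410*(-1/282) + 324*(1/257) = -205/141 + 324/257 = -7001/36237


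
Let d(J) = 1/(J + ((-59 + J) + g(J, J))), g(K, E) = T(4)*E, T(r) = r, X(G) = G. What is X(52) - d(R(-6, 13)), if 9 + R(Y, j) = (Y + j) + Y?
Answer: 5565/107 ≈ 52.009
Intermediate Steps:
R(Y, j) = -9 + j + 2*Y (R(Y, j) = -9 + ((Y + j) + Y) = -9 + (j + 2*Y) = -9 + j + 2*Y)
g(K, E) = 4*E
d(J) = 1/(-59 + 6*J) (d(J) = 1/(J + ((-59 + J) + 4*J)) = 1/(J + (-59 + 5*J)) = 1/(-59 + 6*J))
X(52) - d(R(-6, 13)) = 52 - 1/(-59 + 6*(-9 + 13 + 2*(-6))) = 52 - 1/(-59 + 6*(-9 + 13 - 12)) = 52 - 1/(-59 + 6*(-8)) = 52 - 1/(-59 - 48) = 52 - 1/(-107) = 52 - 1*(-1/107) = 52 + 1/107 = 5565/107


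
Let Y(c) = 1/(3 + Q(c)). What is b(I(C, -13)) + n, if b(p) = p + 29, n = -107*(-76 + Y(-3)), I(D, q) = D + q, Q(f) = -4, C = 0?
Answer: 8255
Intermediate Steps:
Y(c) = -1 (Y(c) = 1/(3 - 4) = 1/(-1) = -1)
n = 8239 (n = -107*(-76 - 1) = -107*(-77) = 8239)
b(p) = 29 + p
b(I(C, -13)) + n = (29 + (0 - 13)) + 8239 = (29 - 13) + 8239 = 16 + 8239 = 8255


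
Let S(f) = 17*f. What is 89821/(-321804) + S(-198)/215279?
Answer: -20419767323/69277643316 ≈ -0.29475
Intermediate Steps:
89821/(-321804) + S(-198)/215279 = 89821/(-321804) + (17*(-198))/215279 = 89821*(-1/321804) - 3366*1/215279 = -89821/321804 - 3366/215279 = -20419767323/69277643316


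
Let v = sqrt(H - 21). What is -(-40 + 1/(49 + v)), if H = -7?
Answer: 13873/347 + 2*I*sqrt(7)/2429 ≈ 39.98 + 0.0021785*I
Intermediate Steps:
v = 2*I*sqrt(7) (v = sqrt(-7 - 21) = sqrt(-28) = 2*I*sqrt(7) ≈ 5.2915*I)
-(-40 + 1/(49 + v)) = -(-40 + 1/(49 + 2*I*sqrt(7))) = 40 - 1/(49 + 2*I*sqrt(7))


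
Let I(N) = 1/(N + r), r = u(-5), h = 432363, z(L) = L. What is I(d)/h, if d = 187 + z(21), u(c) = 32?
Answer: 1/103767120 ≈ 9.6370e-9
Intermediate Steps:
r = 32
d = 208 (d = 187 + 21 = 208)
I(N) = 1/(32 + N) (I(N) = 1/(N + 32) = 1/(32 + N))
I(d)/h = 1/((32 + 208)*432363) = (1/432363)/240 = (1/240)*(1/432363) = 1/103767120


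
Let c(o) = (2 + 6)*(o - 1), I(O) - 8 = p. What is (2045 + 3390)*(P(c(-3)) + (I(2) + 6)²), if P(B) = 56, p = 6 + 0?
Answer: 2478360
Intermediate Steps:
p = 6
I(O) = 14 (I(O) = 8 + 6 = 14)
c(o) = -8 + 8*o (c(o) = 8*(-1 + o) = -8 + 8*o)
(2045 + 3390)*(P(c(-3)) + (I(2) + 6)²) = (2045 + 3390)*(56 + (14 + 6)²) = 5435*(56 + 20²) = 5435*(56 + 400) = 5435*456 = 2478360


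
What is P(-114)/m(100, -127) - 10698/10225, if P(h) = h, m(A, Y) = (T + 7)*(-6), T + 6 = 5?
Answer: 130087/61350 ≈ 2.1204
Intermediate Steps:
T = -1 (T = -6 + 5 = -1)
m(A, Y) = -36 (m(A, Y) = (-1 + 7)*(-6) = 6*(-6) = -36)
P(-114)/m(100, -127) - 10698/10225 = -114/(-36) - 10698/10225 = -114*(-1/36) - 10698*1/10225 = 19/6 - 10698/10225 = 130087/61350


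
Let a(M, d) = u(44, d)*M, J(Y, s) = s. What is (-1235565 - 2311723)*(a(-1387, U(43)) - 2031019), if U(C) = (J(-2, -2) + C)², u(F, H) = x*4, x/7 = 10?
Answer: 8582234094152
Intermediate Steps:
x = 70 (x = 7*10 = 70)
u(F, H) = 280 (u(F, H) = 70*4 = 280)
U(C) = (-2 + C)²
a(M, d) = 280*M
(-1235565 - 2311723)*(a(-1387, U(43)) - 2031019) = (-1235565 - 2311723)*(280*(-1387) - 2031019) = -3547288*(-388360 - 2031019) = -3547288*(-2419379) = 8582234094152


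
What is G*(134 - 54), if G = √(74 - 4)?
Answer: 80*√70 ≈ 669.33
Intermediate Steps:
G = √70 ≈ 8.3666
G*(134 - 54) = √70*(134 - 54) = √70*80 = 80*√70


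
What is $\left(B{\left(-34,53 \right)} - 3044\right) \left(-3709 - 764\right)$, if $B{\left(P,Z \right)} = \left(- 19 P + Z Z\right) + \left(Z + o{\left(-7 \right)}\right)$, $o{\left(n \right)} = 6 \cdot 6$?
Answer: $-2236500$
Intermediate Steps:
$o{\left(n \right)} = 36$
$B{\left(P,Z \right)} = 36 + Z + Z^{2} - 19 P$ ($B{\left(P,Z \right)} = \left(- 19 P + Z Z\right) + \left(Z + 36\right) = \left(- 19 P + Z^{2}\right) + \left(36 + Z\right) = \left(Z^{2} - 19 P\right) + \left(36 + Z\right) = 36 + Z + Z^{2} - 19 P$)
$\left(B{\left(-34,53 \right)} - 3044\right) \left(-3709 - 764\right) = \left(\left(36 + 53 + 53^{2} - -646\right) - 3044\right) \left(-3709 - 764\right) = \left(\left(36 + 53 + 2809 + 646\right) - 3044\right) \left(-4473\right) = \left(3544 - 3044\right) \left(-4473\right) = 500 \left(-4473\right) = -2236500$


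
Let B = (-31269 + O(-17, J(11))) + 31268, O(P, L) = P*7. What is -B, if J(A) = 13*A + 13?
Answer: 120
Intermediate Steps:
J(A) = 13 + 13*A
O(P, L) = 7*P
B = -120 (B = (-31269 + 7*(-17)) + 31268 = (-31269 - 119) + 31268 = -31388 + 31268 = -120)
-B = -1*(-120) = 120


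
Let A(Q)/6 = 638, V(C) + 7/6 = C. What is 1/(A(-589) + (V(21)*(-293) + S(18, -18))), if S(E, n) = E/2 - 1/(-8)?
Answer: -24/47377 ≈ -0.00050658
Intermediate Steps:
V(C) = -7/6 + C
S(E, n) = ⅛ + E/2 (S(E, n) = E*(½) - 1*(-⅛) = E/2 + ⅛ = ⅛ + E/2)
A(Q) = 3828 (A(Q) = 6*638 = 3828)
1/(A(-589) + (V(21)*(-293) + S(18, -18))) = 1/(3828 + ((-7/6 + 21)*(-293) + (⅛ + (½)*18))) = 1/(3828 + ((119/6)*(-293) + (⅛ + 9))) = 1/(3828 + (-34867/6 + 73/8)) = 1/(3828 - 139249/24) = 1/(-47377/24) = -24/47377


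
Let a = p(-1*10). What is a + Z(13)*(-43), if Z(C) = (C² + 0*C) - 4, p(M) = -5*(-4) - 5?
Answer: -7080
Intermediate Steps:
p(M) = 15 (p(M) = 20 - 5 = 15)
a = 15
Z(C) = -4 + C² (Z(C) = (C² + 0) - 4 = C² - 4 = -4 + C²)
a + Z(13)*(-43) = 15 + (-4 + 13²)*(-43) = 15 + (-4 + 169)*(-43) = 15 + 165*(-43) = 15 - 7095 = -7080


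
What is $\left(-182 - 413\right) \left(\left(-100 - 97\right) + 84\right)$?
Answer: $67235$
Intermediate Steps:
$\left(-182 - 413\right) \left(\left(-100 - 97\right) + 84\right) = - 595 \left(-197 + 84\right) = \left(-595\right) \left(-113\right) = 67235$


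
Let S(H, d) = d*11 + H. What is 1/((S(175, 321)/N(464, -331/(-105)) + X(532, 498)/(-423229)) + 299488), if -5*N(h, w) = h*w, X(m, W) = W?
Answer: 32500601368/9733128336505243 ≈ 3.3392e-6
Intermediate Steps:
S(H, d) = H + 11*d (S(H, d) = 11*d + H = H + 11*d)
N(h, w) = -h*w/5
1/((S(175, 321)/N(464, -331/(-105)) + X(532, 498)/(-423229)) + 299488) = 1/(((175 + 11*321)/((-⅕*464*(-331/(-105)))) + 498/(-423229)) + 299488) = 1/(((175 + 3531)/((-⅕*464*(-331*(-1/105)))) + 498*(-1/423229)) + 299488) = 1/((3706/((-⅕*464*331/105)) - 498/423229) + 299488) = 1/((3706/(-153584/525) - 498/423229) + 299488) = 1/((3706*(-525/153584) - 498/423229) + 299488) = 1/((-972825/76792 - 498/423229) + 299488) = 1/(-411765994341/32500601368 + 299488) = 1/(9733128336505243/32500601368) = 32500601368/9733128336505243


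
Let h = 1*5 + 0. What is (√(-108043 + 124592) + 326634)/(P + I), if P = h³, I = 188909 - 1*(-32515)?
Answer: 326634/221549 + √16549/221549 ≈ 1.4749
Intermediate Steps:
h = 5 (h = 5 + 0 = 5)
I = 221424 (I = 188909 + 32515 = 221424)
P = 125 (P = 5³ = 125)
(√(-108043 + 124592) + 326634)/(P + I) = (√(-108043 + 124592) + 326634)/(125 + 221424) = (√16549 + 326634)/221549 = (326634 + √16549)*(1/221549) = 326634/221549 + √16549/221549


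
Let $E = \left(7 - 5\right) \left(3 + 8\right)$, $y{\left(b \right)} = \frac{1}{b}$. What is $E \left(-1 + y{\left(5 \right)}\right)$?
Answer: $- \frac{88}{5} \approx -17.6$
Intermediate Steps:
$E = 22$ ($E = 2 \cdot 11 = 22$)
$E \left(-1 + y{\left(5 \right)}\right) = 22 \left(-1 + \frac{1}{5}\right) = 22 \left(- \frac{4}{5}\right) = - \frac{88}{5}$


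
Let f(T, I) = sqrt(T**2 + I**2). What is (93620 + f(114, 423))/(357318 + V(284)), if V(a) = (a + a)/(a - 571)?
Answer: 13434470/51274849 + 4305*sqrt(853)/102549698 ≈ 0.26324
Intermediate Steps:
f(T, I) = sqrt(I**2 + T**2)
V(a) = 2*a/(-571 + a) (V(a) = (2*a)/(-571 + a) = 2*a/(-571 + a))
(93620 + f(114, 423))/(357318 + V(284)) = (93620 + sqrt(423**2 + 114**2))/(357318 + 2*284/(-571 + 284)) = (93620 + sqrt(178929 + 12996))/(357318 + 2*284/(-287)) = (93620 + sqrt(191925))/(357318 + 2*284*(-1/287)) = (93620 + 15*sqrt(853))/(357318 - 568/287) = (93620 + 15*sqrt(853))/(102549698/287) = (93620 + 15*sqrt(853))*(287/102549698) = 13434470/51274849 + 4305*sqrt(853)/102549698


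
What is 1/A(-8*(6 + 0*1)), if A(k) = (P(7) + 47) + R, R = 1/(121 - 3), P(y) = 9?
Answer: 118/6609 ≈ 0.017854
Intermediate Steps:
R = 1/118 ≈ 0.0084746
A(k) = 6609/118 (A(k) = (9 + 47) + 1/118 = 56 + 1/118 = 6609/118)
1/A(-8*(6 + 0*1)) = 1/(6609/118) = 118/6609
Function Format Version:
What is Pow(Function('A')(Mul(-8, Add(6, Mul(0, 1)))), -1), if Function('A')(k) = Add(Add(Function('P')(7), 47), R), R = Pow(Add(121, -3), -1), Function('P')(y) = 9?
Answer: Rational(118, 6609) ≈ 0.017854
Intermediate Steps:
R = Rational(1, 118) (R = Pow(118, -1) = Rational(1, 118) ≈ 0.0084746)
Function('A')(k) = Rational(6609, 118) (Function('A')(k) = Add(Add(9, 47), Rational(1, 118)) = Add(56, Rational(1, 118)) = Rational(6609, 118))
Pow(Function('A')(Mul(-8, Add(6, Mul(0, 1)))), -1) = Pow(Rational(6609, 118), -1) = Rational(118, 6609)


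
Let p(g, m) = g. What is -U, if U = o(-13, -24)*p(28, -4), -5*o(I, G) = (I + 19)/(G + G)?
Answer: -7/10 ≈ -0.70000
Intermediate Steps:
o(I, G) = -(19 + I)/(10*G) (o(I, G) = -(I + 19)/(5*(G + G)) = -(19 + I)/(5*(2*G)) = -(19 + I)*1/(2*G)/5 = -(19 + I)/(10*G))
U = 7/10 (U = ((⅒)*(-19 - 1*(-13))/(-24))*28 = ((⅒)*(-1/24)*(-19 + 13))*28 = ((⅒)*(-1/24)*(-6))*28 = (1/40)*28 = 7/10 ≈ 0.70000)
-U = -1*7/10 = -7/10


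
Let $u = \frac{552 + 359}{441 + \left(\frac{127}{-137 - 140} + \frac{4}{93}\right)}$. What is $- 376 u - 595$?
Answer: $- \frac{7788629603}{5674949} \approx -1372.5$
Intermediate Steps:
$u = \frac{23468271}{11349898}$ ($u = \frac{911}{441 + \left(\frac{127}{-277} + 4 \cdot \frac{1}{93}\right)} = \frac{911}{441 + \left(127 \left(- \frac{1}{277}\right) + \frac{4}{93}\right)} = \frac{911}{441 + \left(- \frac{127}{277} + \frac{4}{93}\right)} = \frac{911}{441 - \frac{10703}{25761}} = \frac{911}{\frac{11349898}{25761}} = 911 \cdot \frac{25761}{11349898} = \frac{23468271}{11349898} \approx 2.0677$)
$- 376 u - 595 = \left(-376\right) \frac{23468271}{11349898} - 595 = - \frac{4412034948}{5674949} - 595 = - \frac{7788629603}{5674949}$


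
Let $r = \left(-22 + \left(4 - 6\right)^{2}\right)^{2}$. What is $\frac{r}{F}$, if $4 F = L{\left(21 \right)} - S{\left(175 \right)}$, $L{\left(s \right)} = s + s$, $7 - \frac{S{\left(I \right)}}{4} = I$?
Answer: $\frac{216}{119} \approx 1.8151$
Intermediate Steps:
$S{\left(I \right)} = 28 - 4 I$
$L{\left(s \right)} = 2 s$
$F = \frac{357}{2}$ ($F = \frac{2 \cdot 21 - \left(28 - 700\right)}{4} = \frac{42 - \left(28 - 700\right)}{4} = \frac{42 - -672}{4} = \frac{42 + 672}{4} = \frac{1}{4} \cdot 714 = \frac{357}{2} \approx 178.5$)
$r = 324$ ($r = \left(-22 + \left(-2\right)^{2}\right)^{2} = \left(-22 + 4\right)^{2} = \left(-18\right)^{2} = 324$)
$\frac{r}{F} = \frac{324}{\frac{357}{2}} = 324 \cdot \frac{2}{357} = \frac{216}{119}$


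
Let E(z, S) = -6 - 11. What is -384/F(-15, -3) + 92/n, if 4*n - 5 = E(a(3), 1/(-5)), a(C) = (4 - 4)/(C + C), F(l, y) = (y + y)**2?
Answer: -124/3 ≈ -41.333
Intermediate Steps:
F(l, y) = 4*y**2 (F(l, y) = (2*y)**2 = 4*y**2)
a(C) = 0 (a(C) = 0/((2*C)) = 0*(1/(2*C)) = 0)
E(z, S) = -17
n = -3 (n = 5/4 + (1/4)*(-17) = 5/4 - 17/4 = -3)
-384/F(-15, -3) + 92/n = -384/(4*(-3)**2) + 92/(-3) = -384/(4*9) + 92*(-1/3) = -384/36 - 92/3 = -384*1/36 - 92/3 = -32/3 - 92/3 = -124/3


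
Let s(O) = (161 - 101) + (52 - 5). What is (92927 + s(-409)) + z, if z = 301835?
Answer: 394869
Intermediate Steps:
s(O) = 107 (s(O) = 60 + 47 = 107)
(92927 + s(-409)) + z = (92927 + 107) + 301835 = 93034 + 301835 = 394869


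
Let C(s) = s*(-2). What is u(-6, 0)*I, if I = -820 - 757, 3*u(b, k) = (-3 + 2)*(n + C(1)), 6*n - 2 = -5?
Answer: -7885/6 ≈ -1314.2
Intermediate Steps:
n = -1/2 (n = 1/3 + (1/6)*(-5) = 1/3 - 5/6 = -1/2 ≈ -0.50000)
C(s) = -2*s
u(b, k) = 5/6 (u(b, k) = ((-3 + 2)*(-1/2 - 2*1))/3 = (-(-1/2 - 2))/3 = (-1*(-5/2))/3 = (1/3)*(5/2) = 5/6)
I = -1577
u(-6, 0)*I = (5/6)*(-1577) = -7885/6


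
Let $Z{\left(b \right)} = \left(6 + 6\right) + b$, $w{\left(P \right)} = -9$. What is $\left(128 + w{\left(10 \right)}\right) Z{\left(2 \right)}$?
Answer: $1666$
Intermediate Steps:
$Z{\left(b \right)} = 12 + b$
$\left(128 + w{\left(10 \right)}\right) Z{\left(2 \right)} = \left(128 - 9\right) \left(12 + 2\right) = 119 \cdot 14 = 1666$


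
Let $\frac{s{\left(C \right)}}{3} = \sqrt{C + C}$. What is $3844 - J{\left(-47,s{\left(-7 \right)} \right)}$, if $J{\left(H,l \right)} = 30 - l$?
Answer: $3814 + 3 i \sqrt{14} \approx 3814.0 + 11.225 i$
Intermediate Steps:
$s{\left(C \right)} = 3 \sqrt{2} \sqrt{C}$ ($s{\left(C \right)} = 3 \sqrt{C + C} = 3 \sqrt{2 C} = 3 \sqrt{2} \sqrt{C}$)
$3844 - J{\left(-47,s{\left(-7 \right)} \right)} = 3844 - \left(30 - 3 \sqrt{2} \sqrt{-7}\right) = 3844 - \left(30 - 3 \sqrt{2} i \sqrt{7}\right) = 3844 - \left(30 - 3 i \sqrt{14}\right) = 3814 + 3 i \sqrt{14}$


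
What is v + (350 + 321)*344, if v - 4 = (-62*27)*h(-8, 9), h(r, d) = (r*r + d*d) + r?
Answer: 1490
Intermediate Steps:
h(r, d) = r + d**2 + r**2 (h(r, d) = (r**2 + d**2) + r = (d**2 + r**2) + r = r + d**2 + r**2)
v = -229334 (v = 4 + (-62*27)*(-8 + 9**2 + (-8)**2) = 4 - 1674*(-8 + 81 + 64) = 4 - 1674*137 = 4 - 229338 = -229334)
v + (350 + 321)*344 = -229334 + (350 + 321)*344 = -229334 + 671*344 = -229334 + 230824 = 1490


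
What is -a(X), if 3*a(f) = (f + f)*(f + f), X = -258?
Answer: -88752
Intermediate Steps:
a(f) = 4*f²/3 (a(f) = ((f + f)*(f + f))/3 = ((2*f)*(2*f))/3 = (4*f²)/3 = 4*f²/3)
-a(X) = -4*(-258)²/3 = -4*66564/3 = -1*88752 = -88752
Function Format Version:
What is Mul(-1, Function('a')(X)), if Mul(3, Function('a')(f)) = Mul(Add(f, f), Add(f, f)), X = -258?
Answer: -88752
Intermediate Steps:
Function('a')(f) = Mul(Rational(4, 3), Pow(f, 2)) (Function('a')(f) = Mul(Rational(1, 3), Mul(Add(f, f), Add(f, f))) = Mul(Rational(1, 3), Mul(Mul(2, f), Mul(2, f))) = Mul(Rational(1, 3), Mul(4, Pow(f, 2))) = Mul(Rational(4, 3), Pow(f, 2)))
Mul(-1, Function('a')(X)) = Mul(-1, Mul(Rational(4, 3), Pow(-258, 2))) = Mul(-1, Mul(Rational(4, 3), 66564)) = Mul(-1, 88752) = -88752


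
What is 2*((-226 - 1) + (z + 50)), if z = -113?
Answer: -580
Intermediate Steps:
2*((-226 - 1) + (z + 50)) = 2*((-226 - 1) + (-113 + 50)) = 2*(-227 - 63) = 2*(-290) = -580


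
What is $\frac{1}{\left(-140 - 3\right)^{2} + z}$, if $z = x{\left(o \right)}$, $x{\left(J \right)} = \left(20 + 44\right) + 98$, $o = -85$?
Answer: $\frac{1}{20611} \approx 4.8518 \cdot 10^{-5}$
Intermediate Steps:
$x{\left(J \right)} = 162$ ($x{\left(J \right)} = 64 + 98 = 162$)
$z = 162$
$\frac{1}{\left(-140 - 3\right)^{2} + z} = \frac{1}{\left(-140 - 3\right)^{2} + 162} = \frac{1}{\left(-143\right)^{2} + 162} = \frac{1}{20449 + 162} = \frac{1}{20611}$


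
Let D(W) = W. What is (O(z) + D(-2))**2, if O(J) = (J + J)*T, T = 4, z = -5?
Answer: 1764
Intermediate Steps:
O(J) = 8*J (O(J) = (J + J)*4 = (2*J)*4 = 8*J)
(O(z) + D(-2))**2 = (8*(-5) - 2)**2 = (-40 - 2)**2 = (-42)**2 = 1764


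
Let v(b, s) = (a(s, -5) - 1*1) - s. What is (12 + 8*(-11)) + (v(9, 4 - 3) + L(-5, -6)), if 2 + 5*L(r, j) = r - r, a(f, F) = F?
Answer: -417/5 ≈ -83.400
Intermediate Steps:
L(r, j) = -⅖ (L(r, j) = -⅖ + (r - r)/5 = -⅖ + (⅕)*0 = -⅖ + 0 = -⅖)
v(b, s) = -6 - s (v(b, s) = (-5 - 1*1) - s = (-5 - 1) - s = -6 - s)
(12 + 8*(-11)) + (v(9, 4 - 3) + L(-5, -6)) = (12 + 8*(-11)) + ((-6 - (4 - 3)) - ⅖) = (12 - 88) + ((-6 - 1*1) - ⅖) = -76 + ((-6 - 1) - ⅖) = -76 + (-7 - ⅖) = -76 - 37/5 = -417/5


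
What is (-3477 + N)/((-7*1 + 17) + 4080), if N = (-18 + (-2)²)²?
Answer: -3281/4090 ≈ -0.80220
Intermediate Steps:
N = 196 (N = (-18 + 4)² = (-14)² = 196)
(-3477 + N)/((-7*1 + 17) + 4080) = (-3477 + 196)/((-7*1 + 17) + 4080) = -3281/((-7 + 17) + 4080) = -3281/(10 + 4080) = -3281/4090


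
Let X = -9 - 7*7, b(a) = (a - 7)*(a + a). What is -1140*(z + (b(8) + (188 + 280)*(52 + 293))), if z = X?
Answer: -184016520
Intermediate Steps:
b(a) = 2*a*(-7 + a) (b(a) = (-7 + a)*(2*a) = 2*a*(-7 + a))
X = -58 (X = -9 - 49 = -58)
z = -58
-1140*(z + (b(8) + (188 + 280)*(52 + 293))) = -1140*(-58 + (2*8*(-7 + 8) + (188 + 280)*(52 + 293))) = -1140*(-58 + (2*8*1 + 468*345)) = -1140*(-58 + (16 + 161460)) = -1140*(-58 + 161476) = -1140*161418 = -184016520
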